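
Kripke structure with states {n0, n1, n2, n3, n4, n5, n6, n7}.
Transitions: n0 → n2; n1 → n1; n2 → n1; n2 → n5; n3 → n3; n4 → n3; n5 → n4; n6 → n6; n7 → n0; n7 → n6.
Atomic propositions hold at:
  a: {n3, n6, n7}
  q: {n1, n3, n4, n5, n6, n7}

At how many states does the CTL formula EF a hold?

7

EF a: least fixpoint, start Z0 = {n3, n6, n7}, add states with some successor in Z. Z1 = {n3, n4, n6, n7}; Z2 = {n3, n4, n5, n6, n7}; Z3 = {n2, n3, n4, n5, n6, n7}; Z4 = {n0, n2, n3, n4, n5, n6, n7}; fixed.
Sat(EF a) = {n0, n2, n3, n4, n5, n6, n7}
|Sat(EF a)| = |{n0, n2, n3, n4, n5, n6, n7}| = 7.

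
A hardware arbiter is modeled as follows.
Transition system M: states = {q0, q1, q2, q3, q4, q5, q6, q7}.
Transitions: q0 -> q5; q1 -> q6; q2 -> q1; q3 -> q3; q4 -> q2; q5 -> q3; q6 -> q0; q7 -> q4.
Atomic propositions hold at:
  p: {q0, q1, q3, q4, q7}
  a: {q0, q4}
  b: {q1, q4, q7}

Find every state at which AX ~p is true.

{q0, q1, q4}

Sat(~p) = {q2, q5, q6}
Sat(AX ~p) = {s : every successor in {q2, q5, q6}} = {q0, q1, q4}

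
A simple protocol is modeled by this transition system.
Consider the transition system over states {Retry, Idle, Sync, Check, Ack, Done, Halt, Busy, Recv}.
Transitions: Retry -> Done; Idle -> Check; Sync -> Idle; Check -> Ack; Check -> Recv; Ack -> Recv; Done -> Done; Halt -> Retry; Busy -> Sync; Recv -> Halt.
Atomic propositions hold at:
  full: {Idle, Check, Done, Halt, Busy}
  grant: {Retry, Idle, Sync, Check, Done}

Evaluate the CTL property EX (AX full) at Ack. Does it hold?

Sat(AX full) = {s : every successor in {Idle, Check, Done, Halt, Busy}} = {Retry, Idle, Sync, Done, Recv}
Sat(EX (AX full)) = {s : some successor in {Retry, Idle, Sync, Done, Recv}} = {Retry, Sync, Check, Ack, Done, Halt, Busy}
Ack ∈ Sat(EX (AX full)) = {Retry, Sync, Check, Ack, Done, Halt, Busy}, so the formula holds at Ack.

Yes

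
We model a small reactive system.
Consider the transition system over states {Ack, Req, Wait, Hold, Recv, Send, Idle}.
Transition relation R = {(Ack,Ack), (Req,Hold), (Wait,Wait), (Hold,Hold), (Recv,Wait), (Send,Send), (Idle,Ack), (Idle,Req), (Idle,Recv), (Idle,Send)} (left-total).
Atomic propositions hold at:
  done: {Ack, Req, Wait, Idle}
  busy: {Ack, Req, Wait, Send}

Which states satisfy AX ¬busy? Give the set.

{Req, Hold}

Sat(¬busy) = {Hold, Recv, Idle}
Sat(AX ¬busy) = {s : every successor in {Hold, Recv, Idle}} = {Req, Hold}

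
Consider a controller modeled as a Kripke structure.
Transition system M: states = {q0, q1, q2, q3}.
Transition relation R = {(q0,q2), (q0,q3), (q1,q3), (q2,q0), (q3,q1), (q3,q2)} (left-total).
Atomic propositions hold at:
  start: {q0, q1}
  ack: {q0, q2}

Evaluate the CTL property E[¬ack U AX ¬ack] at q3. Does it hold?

Yes

Sat(¬ack) = {q1, q3}
Sat(AX ¬ack) = {s : every successor in {q1, q3}} = {q1}
E[¬ack U AX ¬ack]: least fixpoint, start Z0 = Sat(AX ¬ack) = {q1}, add states in Sat(¬ack) with some successor in Z. Z1 = {q1, q3}; fixed.
Sat(E[¬ack U AX ¬ack]) = {q1, q3}
q3 ∈ Sat(E[¬ack U AX ¬ack]) = {q1, q3}, so the formula holds at q3.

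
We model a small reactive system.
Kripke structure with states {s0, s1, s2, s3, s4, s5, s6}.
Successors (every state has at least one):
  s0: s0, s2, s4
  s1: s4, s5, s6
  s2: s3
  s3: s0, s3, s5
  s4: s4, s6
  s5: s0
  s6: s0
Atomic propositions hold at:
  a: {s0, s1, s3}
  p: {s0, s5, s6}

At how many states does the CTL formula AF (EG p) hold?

EG p: greatest fixpoint, start Z0 = {s0, s5, s6}, keep only states in Sat with some successor in Z. Already a fixed point.
Sat(EG p) = {s0, s5, s6}
AF (EG p): least fixpoint, start Z0 = {s0, s5, s6}, add states with every successor in Z. Already a fixed point.
Sat(AF (EG p)) = {s0, s5, s6}
|Sat(AF (EG p))| = |{s0, s5, s6}| = 3.

3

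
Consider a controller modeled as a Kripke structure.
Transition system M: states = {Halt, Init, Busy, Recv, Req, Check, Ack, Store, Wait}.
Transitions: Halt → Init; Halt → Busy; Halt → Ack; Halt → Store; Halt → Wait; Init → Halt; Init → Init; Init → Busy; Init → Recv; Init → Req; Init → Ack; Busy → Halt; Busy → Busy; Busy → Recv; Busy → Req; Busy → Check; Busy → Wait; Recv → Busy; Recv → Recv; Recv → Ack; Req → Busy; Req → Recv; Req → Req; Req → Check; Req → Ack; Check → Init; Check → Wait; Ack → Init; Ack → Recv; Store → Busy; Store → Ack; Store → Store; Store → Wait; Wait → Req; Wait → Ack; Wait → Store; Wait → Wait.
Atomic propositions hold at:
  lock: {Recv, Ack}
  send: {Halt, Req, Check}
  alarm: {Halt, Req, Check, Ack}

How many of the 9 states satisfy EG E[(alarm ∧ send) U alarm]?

Sat(alarm ∧ send) = {Halt, Req, Check}
E[(alarm ∧ send) U alarm]: least fixpoint, start Z0 = Sat(alarm) = {Halt, Req, Check, Ack}, add states in Sat(alarm ∧ send) with some successor in Z. Already a fixed point.
Sat(E[(alarm ∧ send) U alarm]) = {Halt, Req, Check, Ack}
EG E[(alarm ∧ send) U alarm]: greatest fixpoint, start Z0 = {Halt, Req, Check, Ack}, keep only states in Sat with some successor in Z. Z1 = {Halt, Req}; Z2 = {Req}; fixed.
Sat(EG E[(alarm ∧ send) U alarm]) = {Req}
|Sat(EG E[(alarm ∧ send) U alarm])| = |{Req}| = 1.

1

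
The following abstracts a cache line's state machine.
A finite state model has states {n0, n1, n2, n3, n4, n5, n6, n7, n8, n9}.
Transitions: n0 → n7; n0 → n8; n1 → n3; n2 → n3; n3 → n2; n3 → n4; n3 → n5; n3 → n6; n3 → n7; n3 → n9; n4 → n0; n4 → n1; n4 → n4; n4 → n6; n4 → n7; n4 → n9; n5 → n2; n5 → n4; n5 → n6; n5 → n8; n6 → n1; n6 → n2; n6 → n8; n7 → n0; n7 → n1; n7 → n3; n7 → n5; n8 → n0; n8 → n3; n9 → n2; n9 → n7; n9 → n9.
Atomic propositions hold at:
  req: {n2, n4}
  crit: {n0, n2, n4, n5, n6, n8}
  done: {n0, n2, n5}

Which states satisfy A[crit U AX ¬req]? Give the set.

{n0, n1, n2, n6, n7, n8}

Sat(¬req) = {n0, n1, n3, n5, n6, n7, n8, n9}
Sat(AX ¬req) = {s : every successor in {n0, n1, n3, n5, n6, n7, n8, n9}} = {n0, n1, n2, n7, n8}
A[crit U AX ¬req]: least fixpoint, start Z0 = Sat(AX ¬req) = {n0, n1, n2, n7, n8}, add states in Sat(crit) with every successor in Z. Z1 = {n0, n1, n2, n6, n7, n8}; fixed.
Sat(A[crit U AX ¬req]) = {n0, n1, n2, n6, n7, n8}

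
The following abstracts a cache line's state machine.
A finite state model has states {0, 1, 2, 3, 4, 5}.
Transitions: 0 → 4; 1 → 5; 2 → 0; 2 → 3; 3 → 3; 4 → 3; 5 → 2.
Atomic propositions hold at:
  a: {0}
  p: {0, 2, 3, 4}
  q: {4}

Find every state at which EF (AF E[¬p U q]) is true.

Sat(¬p) = {1, 5}
E[¬p U q]: least fixpoint, start Z0 = Sat(q) = {4}, add states in Sat(¬p) with some successor in Z. Already a fixed point.
Sat(E[¬p U q]) = {4}
AF E[¬p U q]: least fixpoint, start Z0 = {4}, add states with every successor in Z. Z1 = {0, 4}; fixed.
Sat(AF E[¬p U q]) = {0, 4}
EF (AF E[¬p U q]): least fixpoint, start Z0 = {0, 4}, add states with some successor in Z. Z1 = {0, 2, 4}; Z2 = {0, 2, 4, 5}; Z3 = {0, 1, 2, 4, 5}; fixed.
Sat(EF (AF E[¬p U q])) = {0, 1, 2, 4, 5}

{0, 1, 2, 4, 5}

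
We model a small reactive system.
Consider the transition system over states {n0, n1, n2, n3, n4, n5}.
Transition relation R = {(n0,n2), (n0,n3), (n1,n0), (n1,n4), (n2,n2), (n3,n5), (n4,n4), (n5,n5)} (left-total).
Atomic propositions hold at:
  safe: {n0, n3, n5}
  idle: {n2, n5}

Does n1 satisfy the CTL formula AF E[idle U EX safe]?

Sat(EX safe) = {s : some successor in {n0, n3, n5}} = {n0, n1, n3, n5}
E[idle U EX safe]: least fixpoint, start Z0 = Sat(EX safe) = {n0, n1, n3, n5}, add states in Sat(idle) with some successor in Z. Already a fixed point.
Sat(E[idle U EX safe]) = {n0, n1, n3, n5}
AF E[idle U EX safe]: least fixpoint, start Z0 = {n0, n1, n3, n5}, add states with every successor in Z. Already a fixed point.
Sat(AF E[idle U EX safe]) = {n0, n1, n3, n5}
n1 ∈ Sat(AF E[idle U EX safe]) = {n0, n1, n3, n5}, so the formula holds at n1.

Yes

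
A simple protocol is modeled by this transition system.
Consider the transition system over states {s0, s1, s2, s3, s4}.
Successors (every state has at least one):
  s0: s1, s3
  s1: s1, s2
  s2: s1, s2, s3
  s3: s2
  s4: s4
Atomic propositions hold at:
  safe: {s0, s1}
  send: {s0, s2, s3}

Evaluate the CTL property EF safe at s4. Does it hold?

EF safe: least fixpoint, start Z0 = {s0, s1}, add states with some successor in Z. Z1 = {s0, s1, s2}; Z2 = {s0, s1, s2, s3}; fixed.
Sat(EF safe) = {s0, s1, s2, s3}
s4 ∉ Sat(EF safe) = {s0, s1, s2, s3}, so the formula does not hold at s4.

No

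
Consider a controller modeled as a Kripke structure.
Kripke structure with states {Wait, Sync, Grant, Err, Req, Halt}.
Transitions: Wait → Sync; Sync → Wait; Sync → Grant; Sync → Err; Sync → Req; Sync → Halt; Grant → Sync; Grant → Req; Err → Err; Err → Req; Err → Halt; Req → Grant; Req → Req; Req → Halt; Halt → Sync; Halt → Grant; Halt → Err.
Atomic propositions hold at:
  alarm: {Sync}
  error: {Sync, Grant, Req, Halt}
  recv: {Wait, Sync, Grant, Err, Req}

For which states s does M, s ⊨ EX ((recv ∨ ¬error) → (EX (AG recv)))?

{Sync, Err, Req}

Sat(¬error) = {Wait, Err}
Sat(recv ∨ ¬error) = {Wait, Sync, Grant, Err, Req}
AG recv: greatest fixpoint, start Z0 = {Wait, Sync, Grant, Err, Req}, keep only states in Sat with every successor in Z. Z1 = {Wait, Grant}; Z2 = ∅; fixed.
Sat(AG recv) = ∅
Sat(EX (AG recv)) = {s : some successor in ∅} = ∅
Sat((recv ∨ ¬error) → (EX (AG recv))) = {Halt}
Sat(EX ((recv ∨ ¬error) → (EX (AG recv)))) = {s : some successor in {Halt}} = {Sync, Err, Req}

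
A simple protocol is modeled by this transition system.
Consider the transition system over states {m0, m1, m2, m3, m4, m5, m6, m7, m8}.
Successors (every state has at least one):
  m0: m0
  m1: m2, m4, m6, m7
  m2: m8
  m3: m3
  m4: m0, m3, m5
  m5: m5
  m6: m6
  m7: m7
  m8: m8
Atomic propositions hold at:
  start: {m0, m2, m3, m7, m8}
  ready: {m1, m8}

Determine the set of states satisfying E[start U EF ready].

EF ready: least fixpoint, start Z0 = {m1, m8}, add states with some successor in Z. Z1 = {m1, m2, m8}; fixed.
Sat(EF ready) = {m1, m2, m8}
E[start U EF ready]: least fixpoint, start Z0 = Sat(EF ready) = {m1, m2, m8}, add states in Sat(start) with some successor in Z. Already a fixed point.
Sat(E[start U EF ready]) = {m1, m2, m8}

{m1, m2, m8}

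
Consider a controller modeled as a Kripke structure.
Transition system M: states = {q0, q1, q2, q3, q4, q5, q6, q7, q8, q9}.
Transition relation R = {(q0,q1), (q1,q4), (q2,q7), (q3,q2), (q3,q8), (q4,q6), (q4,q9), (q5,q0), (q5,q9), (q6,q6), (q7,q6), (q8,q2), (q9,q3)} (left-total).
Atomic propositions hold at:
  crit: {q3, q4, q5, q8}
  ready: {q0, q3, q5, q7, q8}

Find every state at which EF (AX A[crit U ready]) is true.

A[crit U ready]: least fixpoint, start Z0 = Sat(ready) = {q0, q3, q5, q7, q8}, add states in Sat(crit) with every successor in Z. Already a fixed point.
Sat(A[crit U ready]) = {q0, q3, q5, q7, q8}
Sat(AX A[crit U ready]) = {s : every successor in {q0, q3, q5, q7, q8}} = {q2, q9}
EF (AX A[crit U ready]): least fixpoint, start Z0 = {q2, q9}, add states with some successor in Z. Z1 = {q2, q3, q4, q5, q8, q9}; Z2 = {q1, q2, q3, q4, q5, q8, q9}; Z3 = {q0, q1, q2, q3, q4, q5, q8, q9}; fixed.
Sat(EF (AX A[crit U ready])) = {q0, q1, q2, q3, q4, q5, q8, q9}

{q0, q1, q2, q3, q4, q5, q8, q9}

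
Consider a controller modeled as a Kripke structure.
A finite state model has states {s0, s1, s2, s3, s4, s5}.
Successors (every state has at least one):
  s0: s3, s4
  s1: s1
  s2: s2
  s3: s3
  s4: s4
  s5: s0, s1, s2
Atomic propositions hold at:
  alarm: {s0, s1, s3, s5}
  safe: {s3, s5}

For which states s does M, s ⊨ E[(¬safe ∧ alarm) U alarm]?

{s0, s1, s3, s5}

Sat(¬safe) = {s0, s1, s2, s4}
Sat(¬safe ∧ alarm) = {s0, s1}
E[(¬safe ∧ alarm) U alarm]: least fixpoint, start Z0 = Sat(alarm) = {s0, s1, s3, s5}, add states in Sat(¬safe ∧ alarm) with some successor in Z. Already a fixed point.
Sat(E[(¬safe ∧ alarm) U alarm]) = {s0, s1, s3, s5}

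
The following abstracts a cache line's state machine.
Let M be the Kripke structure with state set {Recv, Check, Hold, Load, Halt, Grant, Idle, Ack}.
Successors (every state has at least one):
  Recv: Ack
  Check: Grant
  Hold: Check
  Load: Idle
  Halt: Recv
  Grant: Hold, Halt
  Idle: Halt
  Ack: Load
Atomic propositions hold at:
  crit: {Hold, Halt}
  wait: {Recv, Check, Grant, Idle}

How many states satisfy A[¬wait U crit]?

2

Sat(¬wait) = {Hold, Load, Halt, Ack}
A[¬wait U crit]: least fixpoint, start Z0 = Sat(crit) = {Hold, Halt}, add states in Sat(¬wait) with every successor in Z. Already a fixed point.
Sat(A[¬wait U crit]) = {Hold, Halt}
|Sat(A[¬wait U crit])| = |{Hold, Halt}| = 2.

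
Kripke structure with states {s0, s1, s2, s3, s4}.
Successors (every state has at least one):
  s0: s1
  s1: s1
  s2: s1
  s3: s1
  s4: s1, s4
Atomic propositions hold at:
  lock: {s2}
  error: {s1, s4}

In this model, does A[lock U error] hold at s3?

A[lock U error]: least fixpoint, start Z0 = Sat(error) = {s1, s4}, add states in Sat(lock) with every successor in Z. Z1 = {s1, s2, s4}; fixed.
Sat(A[lock U error]) = {s1, s2, s4}
s3 ∉ Sat(A[lock U error]) = {s1, s2, s4}, so the formula does not hold at s3.

No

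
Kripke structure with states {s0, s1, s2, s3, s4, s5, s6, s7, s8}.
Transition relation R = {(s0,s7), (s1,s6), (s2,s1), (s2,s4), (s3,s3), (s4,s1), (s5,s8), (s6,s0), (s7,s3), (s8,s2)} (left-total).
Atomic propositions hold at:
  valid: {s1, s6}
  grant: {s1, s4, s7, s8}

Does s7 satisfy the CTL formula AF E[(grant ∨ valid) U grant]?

Sat(grant ∨ valid) = {s1, s4, s6, s7, s8}
E[(grant ∨ valid) U grant]: least fixpoint, start Z0 = Sat(grant) = {s1, s4, s7, s8}, add states in Sat(grant ∨ valid) with some successor in Z. Already a fixed point.
Sat(E[(grant ∨ valid) U grant]) = {s1, s4, s7, s8}
AF E[(grant ∨ valid) U grant]: least fixpoint, start Z0 = {s1, s4, s7, s8}, add states with every successor in Z. Z1 = {s0, s1, s2, s4, s5, s7, s8}; Z2 = {s0, s1, s2, s4, s5, s6, s7, s8}; fixed.
Sat(AF E[(grant ∨ valid) U grant]) = {s0, s1, s2, s4, s5, s6, s7, s8}
s7 ∈ Sat(AF E[(grant ∨ valid) U grant]) = {s0, s1, s2, s4, s5, s6, s7, s8}, so the formula holds at s7.

Yes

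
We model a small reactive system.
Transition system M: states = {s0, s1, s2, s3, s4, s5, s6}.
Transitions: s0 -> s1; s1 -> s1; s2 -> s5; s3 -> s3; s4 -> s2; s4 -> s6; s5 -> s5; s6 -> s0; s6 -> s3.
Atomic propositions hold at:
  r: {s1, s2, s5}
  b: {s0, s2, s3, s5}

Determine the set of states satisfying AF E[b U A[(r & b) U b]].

{s0, s2, s3, s4, s5, s6}

Sat(r & b) = {s2, s5}
A[(r & b) U b]: least fixpoint, start Z0 = Sat(b) = {s0, s2, s3, s5}, add states in Sat(r & b) with every successor in Z. Already a fixed point.
Sat(A[(r & b) U b]) = {s0, s2, s3, s5}
E[b U A[(r & b) U b]]: least fixpoint, start Z0 = Sat(A[(r & b) U b]) = {s0, s2, s3, s5}, add states in Sat(b) with some successor in Z. Already a fixed point.
Sat(E[b U A[(r & b) U b]]) = {s0, s2, s3, s5}
AF E[b U A[(r & b) U b]]: least fixpoint, start Z0 = {s0, s2, s3, s5}, add states with every successor in Z. Z1 = {s0, s2, s3, s5, s6}; Z2 = {s0, s2, s3, s4, s5, s6}; fixed.
Sat(AF E[b U A[(r & b) U b]]) = {s0, s2, s3, s4, s5, s6}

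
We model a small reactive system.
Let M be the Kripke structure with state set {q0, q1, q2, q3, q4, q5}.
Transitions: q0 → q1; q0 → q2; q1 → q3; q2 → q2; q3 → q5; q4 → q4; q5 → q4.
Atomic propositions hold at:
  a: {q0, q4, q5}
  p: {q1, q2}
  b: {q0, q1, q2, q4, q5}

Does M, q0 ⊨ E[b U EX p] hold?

Sat(EX p) = {s : some successor in {q1, q2}} = {q0, q2}
E[b U EX p]: least fixpoint, start Z0 = Sat(EX p) = {q0, q2}, add states in Sat(b) with some successor in Z. Already a fixed point.
Sat(E[b U EX p]) = {q0, q2}
q0 ∈ Sat(E[b U EX p]) = {q0, q2}, so the formula holds at q0.

Yes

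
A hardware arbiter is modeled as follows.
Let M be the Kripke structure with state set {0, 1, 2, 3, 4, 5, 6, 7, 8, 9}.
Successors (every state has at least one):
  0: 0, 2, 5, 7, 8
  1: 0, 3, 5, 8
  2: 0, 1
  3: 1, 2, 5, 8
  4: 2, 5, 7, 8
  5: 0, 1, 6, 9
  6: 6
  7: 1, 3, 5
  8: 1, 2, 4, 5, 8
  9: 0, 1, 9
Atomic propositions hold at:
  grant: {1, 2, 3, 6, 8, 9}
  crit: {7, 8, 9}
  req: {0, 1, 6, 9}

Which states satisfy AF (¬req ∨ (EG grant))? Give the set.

{1, 2, 3, 4, 5, 6, 7, 8, 9}

Sat(¬req) = {2, 3, 4, 5, 7, 8}
EG grant: greatest fixpoint, start Z0 = {1, 2, 3, 6, 8, 9}, keep only states in Sat with some successor in Z. Already a fixed point.
Sat(EG grant) = {1, 2, 3, 6, 8, 9}
Sat(¬req ∨ (EG grant)) = {1, 2, 3, 4, 5, 6, 7, 8, 9}
AF (¬req ∨ (EG grant)): least fixpoint, start Z0 = {1, 2, 3, 4, 5, 6, 7, 8, 9}, add states with every successor in Z. Already a fixed point.
Sat(AF (¬req ∨ (EG grant))) = {1, 2, 3, 4, 5, 6, 7, 8, 9}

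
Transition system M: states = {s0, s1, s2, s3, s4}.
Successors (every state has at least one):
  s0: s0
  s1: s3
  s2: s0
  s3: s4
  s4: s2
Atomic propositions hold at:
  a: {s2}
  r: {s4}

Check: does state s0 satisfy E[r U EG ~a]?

Yes

Sat(~a) = {s0, s1, s3, s4}
EG ~a: greatest fixpoint, start Z0 = {s0, s1, s3, s4}, keep only states in Sat with some successor in Z. Z1 = {s0, s1, s3}; Z2 = {s0, s1}; Z3 = {s0}; fixed.
Sat(EG ~a) = {s0}
E[r U EG ~a]: least fixpoint, start Z0 = Sat(EG ~a) = {s0}, add states in Sat(r) with some successor in Z. Already a fixed point.
Sat(E[r U EG ~a]) = {s0}
s0 ∈ Sat(E[r U EG ~a]) = {s0}, so the formula holds at s0.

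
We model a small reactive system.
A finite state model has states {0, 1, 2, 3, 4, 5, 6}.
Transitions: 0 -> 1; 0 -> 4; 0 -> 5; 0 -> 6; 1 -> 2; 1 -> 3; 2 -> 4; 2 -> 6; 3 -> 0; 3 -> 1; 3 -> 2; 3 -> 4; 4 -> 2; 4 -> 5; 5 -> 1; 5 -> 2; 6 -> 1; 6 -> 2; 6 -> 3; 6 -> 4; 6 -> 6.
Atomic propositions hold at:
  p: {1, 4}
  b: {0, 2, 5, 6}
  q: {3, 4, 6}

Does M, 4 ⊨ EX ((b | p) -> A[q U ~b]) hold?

No

Sat(b | p) = {0, 1, 2, 4, 5, 6}
Sat(~b) = {1, 3, 4}
A[q U ~b]: least fixpoint, start Z0 = Sat(~b) = {1, 3, 4}, add states in Sat(q) with every successor in Z. Already a fixed point.
Sat(A[q U ~b]) = {1, 3, 4}
Sat((b | p) -> A[q U ~b]) = {1, 3, 4}
Sat(EX ((b | p) -> A[q U ~b])) = {s : some successor in {1, 3, 4}} = {0, 1, 2, 3, 5, 6}
4 ∉ Sat(EX ((b | p) -> A[q U ~b])) = {0, 1, 2, 3, 5, 6}, so the formula does not hold at 4.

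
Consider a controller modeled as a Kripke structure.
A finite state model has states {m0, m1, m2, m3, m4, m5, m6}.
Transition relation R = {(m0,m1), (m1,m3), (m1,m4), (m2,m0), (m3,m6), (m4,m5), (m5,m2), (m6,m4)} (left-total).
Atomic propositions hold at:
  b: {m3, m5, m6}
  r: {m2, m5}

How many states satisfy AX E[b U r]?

2

E[b U r]: least fixpoint, start Z0 = Sat(r) = {m2, m5}, add states in Sat(b) with some successor in Z. Already a fixed point.
Sat(E[b U r]) = {m2, m5}
Sat(AX E[b U r]) = {s : every successor in {m2, m5}} = {m4, m5}
|Sat(AX E[b U r])| = |{m4, m5}| = 2.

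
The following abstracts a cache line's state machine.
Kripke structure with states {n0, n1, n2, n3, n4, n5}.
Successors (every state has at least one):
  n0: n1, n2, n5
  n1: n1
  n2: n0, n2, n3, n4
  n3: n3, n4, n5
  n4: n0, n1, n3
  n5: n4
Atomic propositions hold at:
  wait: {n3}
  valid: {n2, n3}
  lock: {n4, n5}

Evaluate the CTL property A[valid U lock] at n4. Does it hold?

Yes

A[valid U lock]: least fixpoint, start Z0 = Sat(lock) = {n4, n5}, add states in Sat(valid) with every successor in Z. Already a fixed point.
Sat(A[valid U lock]) = {n4, n5}
n4 ∈ Sat(A[valid U lock]) = {n4, n5}, so the formula holds at n4.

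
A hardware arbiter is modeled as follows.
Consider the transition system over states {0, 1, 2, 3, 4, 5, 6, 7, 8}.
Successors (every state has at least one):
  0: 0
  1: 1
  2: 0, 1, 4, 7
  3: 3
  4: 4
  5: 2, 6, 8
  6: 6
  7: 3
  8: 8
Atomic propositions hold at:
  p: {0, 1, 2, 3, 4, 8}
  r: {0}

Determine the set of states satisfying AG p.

{0, 1, 3, 4, 8}

AG p: greatest fixpoint, start Z0 = {0, 1, 2, 3, 4, 8}, keep only states in Sat with every successor in Z. Z1 = {0, 1, 3, 4, 8}; fixed.
Sat(AG p) = {0, 1, 3, 4, 8}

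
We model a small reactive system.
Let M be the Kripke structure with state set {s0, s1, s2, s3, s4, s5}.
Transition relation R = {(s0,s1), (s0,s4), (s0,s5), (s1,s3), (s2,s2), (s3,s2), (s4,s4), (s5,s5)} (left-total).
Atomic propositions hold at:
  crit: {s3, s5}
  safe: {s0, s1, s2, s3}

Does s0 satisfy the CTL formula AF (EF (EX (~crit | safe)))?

Yes

Sat(~crit) = {s0, s1, s2, s4}
Sat(~crit | safe) = {s0, s1, s2, s3, s4}
Sat(EX (~crit | safe)) = {s : some successor in {s0, s1, s2, s3, s4}} = {s0, s1, s2, s3, s4}
EF (EX (~crit | safe)): least fixpoint, start Z0 = {s0, s1, s2, s3, s4}, add states with some successor in Z. Already a fixed point.
Sat(EF (EX (~crit | safe))) = {s0, s1, s2, s3, s4}
AF (EF (EX (~crit | safe))): least fixpoint, start Z0 = {s0, s1, s2, s3, s4}, add states with every successor in Z. Already a fixed point.
Sat(AF (EF (EX (~crit | safe)))) = {s0, s1, s2, s3, s4}
s0 ∈ Sat(AF (EF (EX (~crit | safe)))) = {s0, s1, s2, s3, s4}, so the formula holds at s0.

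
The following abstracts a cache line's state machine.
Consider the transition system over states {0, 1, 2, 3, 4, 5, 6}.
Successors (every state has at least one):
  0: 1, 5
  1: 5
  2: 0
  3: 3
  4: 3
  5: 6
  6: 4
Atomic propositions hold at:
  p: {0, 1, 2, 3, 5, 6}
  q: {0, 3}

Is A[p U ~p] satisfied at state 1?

Sat(~p) = {4}
A[p U ~p]: least fixpoint, start Z0 = Sat(~p) = {4}, add states in Sat(p) with every successor in Z. Z1 = {4, 6}; Z2 = {4, 5, 6}; Z3 = {1, 4, 5, 6}; Z4 = {0, 1, 4, 5, 6}; Z5 = {0, 1, 2, 4, 5, 6}; fixed.
Sat(A[p U ~p]) = {0, 1, 2, 4, 5, 6}
1 ∈ Sat(A[p U ~p]) = {0, 1, 2, 4, 5, 6}, so the formula holds at 1.

Yes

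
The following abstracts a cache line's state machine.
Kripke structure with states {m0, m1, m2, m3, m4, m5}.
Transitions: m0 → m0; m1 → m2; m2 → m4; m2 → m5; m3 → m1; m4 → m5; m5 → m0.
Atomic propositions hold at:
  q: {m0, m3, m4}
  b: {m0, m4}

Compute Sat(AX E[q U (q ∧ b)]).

{m0, m5}

Sat(q ∧ b) = {m0, m4}
E[q U (q ∧ b)]: least fixpoint, start Z0 = Sat((q ∧ b)) = {m0, m4}, add states in Sat(q) with some successor in Z. Already a fixed point.
Sat(E[q U (q ∧ b)]) = {m0, m4}
Sat(AX E[q U (q ∧ b)]) = {s : every successor in {m0, m4}} = {m0, m5}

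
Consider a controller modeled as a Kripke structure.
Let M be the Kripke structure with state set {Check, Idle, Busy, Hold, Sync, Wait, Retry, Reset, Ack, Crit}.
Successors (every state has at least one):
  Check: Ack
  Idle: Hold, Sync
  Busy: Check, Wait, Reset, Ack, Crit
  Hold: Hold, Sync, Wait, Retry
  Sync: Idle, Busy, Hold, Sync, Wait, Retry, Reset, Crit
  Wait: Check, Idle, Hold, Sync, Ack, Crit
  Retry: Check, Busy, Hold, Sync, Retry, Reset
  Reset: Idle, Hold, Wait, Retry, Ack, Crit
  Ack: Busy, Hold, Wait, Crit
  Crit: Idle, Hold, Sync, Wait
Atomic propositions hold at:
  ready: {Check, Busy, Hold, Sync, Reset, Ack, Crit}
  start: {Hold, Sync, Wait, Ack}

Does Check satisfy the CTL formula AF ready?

Yes

AF ready: least fixpoint, start Z0 = {Check, Busy, Hold, Sync, Reset, Ack, Crit}, add states with every successor in Z. Z1 = {Check, Idle, Busy, Hold, Sync, Reset, Ack, Crit}; Z2 = {Check, Idle, Busy, Hold, Sync, Wait, Reset, Ack, Crit}; fixed.
Sat(AF ready) = {Check, Idle, Busy, Hold, Sync, Wait, Reset, Ack, Crit}
Check ∈ Sat(AF ready) = {Check, Idle, Busy, Hold, Sync, Wait, Reset, Ack, Crit}, so the formula holds at Check.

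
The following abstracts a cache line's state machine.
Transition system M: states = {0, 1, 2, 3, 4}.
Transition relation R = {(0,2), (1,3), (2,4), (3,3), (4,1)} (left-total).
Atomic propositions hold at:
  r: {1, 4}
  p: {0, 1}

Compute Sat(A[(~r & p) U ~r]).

{0, 2, 3}

Sat(~r) = {0, 2, 3}
Sat(~r & p) = {0}
A[(~r & p) U ~r]: least fixpoint, start Z0 = Sat(~r) = {0, 2, 3}, add states in Sat(~r & p) with every successor in Z. Already a fixed point.
Sat(A[(~r & p) U ~r]) = {0, 2, 3}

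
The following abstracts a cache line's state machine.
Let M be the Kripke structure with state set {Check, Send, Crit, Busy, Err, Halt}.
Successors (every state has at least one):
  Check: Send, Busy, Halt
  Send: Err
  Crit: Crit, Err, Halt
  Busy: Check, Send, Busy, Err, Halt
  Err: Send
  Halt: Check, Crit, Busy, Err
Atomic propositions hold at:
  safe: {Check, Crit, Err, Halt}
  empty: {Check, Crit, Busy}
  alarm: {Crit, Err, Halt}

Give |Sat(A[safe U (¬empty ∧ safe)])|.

2

Sat(¬empty) = {Send, Err, Halt}
Sat(¬empty ∧ safe) = {Err, Halt}
A[safe U (¬empty ∧ safe)]: least fixpoint, start Z0 = Sat((¬empty ∧ safe)) = {Err, Halt}, add states in Sat(safe) with every successor in Z. Already a fixed point.
Sat(A[safe U (¬empty ∧ safe)]) = {Err, Halt}
|Sat(A[safe U (¬empty ∧ safe)])| = |{Err, Halt}| = 2.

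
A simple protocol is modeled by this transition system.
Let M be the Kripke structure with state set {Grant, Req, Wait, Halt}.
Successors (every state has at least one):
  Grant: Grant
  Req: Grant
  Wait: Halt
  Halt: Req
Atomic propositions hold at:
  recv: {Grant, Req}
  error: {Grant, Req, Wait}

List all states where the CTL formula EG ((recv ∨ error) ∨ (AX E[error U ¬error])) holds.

Sat(recv ∨ error) = {Grant, Req, Wait}
Sat(¬error) = {Halt}
E[error U ¬error]: least fixpoint, start Z0 = Sat(¬error) = {Halt}, add states in Sat(error) with some successor in Z. Z1 = {Wait, Halt}; fixed.
Sat(E[error U ¬error]) = {Wait, Halt}
Sat(AX E[error U ¬error]) = {s : every successor in {Wait, Halt}} = {Wait}
Sat((recv ∨ error) ∨ (AX E[error U ¬error])) = {Grant, Req, Wait}
EG ((recv ∨ error) ∨ (AX E[error U ¬error])): greatest fixpoint, start Z0 = {Grant, Req, Wait}, keep only states in Sat with some successor in Z. Z1 = {Grant, Req}; fixed.
Sat(EG ((recv ∨ error) ∨ (AX E[error U ¬error]))) = {Grant, Req}

{Grant, Req}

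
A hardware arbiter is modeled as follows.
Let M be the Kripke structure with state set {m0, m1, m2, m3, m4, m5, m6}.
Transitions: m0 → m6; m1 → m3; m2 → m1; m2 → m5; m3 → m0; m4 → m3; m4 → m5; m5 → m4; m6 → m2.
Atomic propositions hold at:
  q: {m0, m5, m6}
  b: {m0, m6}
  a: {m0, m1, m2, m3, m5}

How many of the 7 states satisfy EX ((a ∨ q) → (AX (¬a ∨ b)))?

5

Sat(a ∨ q) = {m0, m1, m2, m3, m5, m6}
Sat(¬a) = {m4, m6}
Sat(¬a ∨ b) = {m0, m4, m6}
Sat(AX (¬a ∨ b)) = {s : every successor in {m0, m4, m6}} = {m0, m3, m5}
Sat((a ∨ q) → (AX (¬a ∨ b))) = {m0, m3, m4, m5}
Sat(EX ((a ∨ q) → (AX (¬a ∨ b)))) = {s : some successor in {m0, m3, m4, m5}} = {m1, m2, m3, m4, m5}
|Sat(EX ((a ∨ q) → (AX (¬a ∨ b))))| = |{m1, m2, m3, m4, m5}| = 5.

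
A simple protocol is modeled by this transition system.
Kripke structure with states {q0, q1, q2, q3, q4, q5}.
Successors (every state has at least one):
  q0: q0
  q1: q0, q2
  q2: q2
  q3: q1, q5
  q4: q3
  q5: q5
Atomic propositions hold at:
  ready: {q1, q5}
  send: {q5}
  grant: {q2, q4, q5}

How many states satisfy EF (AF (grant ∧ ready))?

3

Sat(grant ∧ ready) = {q5}
AF (grant ∧ ready): least fixpoint, start Z0 = {q5}, add states with every successor in Z. Already a fixed point.
Sat(AF (grant ∧ ready)) = {q5}
EF (AF (grant ∧ ready)): least fixpoint, start Z0 = {q5}, add states with some successor in Z. Z1 = {q3, q5}; Z2 = {q3, q4, q5}; fixed.
Sat(EF (AF (grant ∧ ready))) = {q3, q4, q5}
|Sat(EF (AF (grant ∧ ready)))| = |{q3, q4, q5}| = 3.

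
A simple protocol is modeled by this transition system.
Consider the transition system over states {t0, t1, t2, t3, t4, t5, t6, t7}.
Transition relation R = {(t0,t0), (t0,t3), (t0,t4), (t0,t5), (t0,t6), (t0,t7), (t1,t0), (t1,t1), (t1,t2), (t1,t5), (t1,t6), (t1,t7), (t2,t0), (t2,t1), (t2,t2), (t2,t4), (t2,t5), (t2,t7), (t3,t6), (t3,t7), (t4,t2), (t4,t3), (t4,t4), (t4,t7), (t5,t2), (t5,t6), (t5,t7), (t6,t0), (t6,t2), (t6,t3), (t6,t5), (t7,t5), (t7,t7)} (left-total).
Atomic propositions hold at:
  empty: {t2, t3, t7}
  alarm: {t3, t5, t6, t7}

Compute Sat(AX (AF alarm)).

AF alarm: least fixpoint, start Z0 = {t3, t5, t6, t7}, add states with every successor in Z. Already a fixed point.
Sat(AF alarm) = {t3, t5, t6, t7}
Sat(AX (AF alarm)) = {s : every successor in {t3, t5, t6, t7}} = {t3, t7}

{t3, t7}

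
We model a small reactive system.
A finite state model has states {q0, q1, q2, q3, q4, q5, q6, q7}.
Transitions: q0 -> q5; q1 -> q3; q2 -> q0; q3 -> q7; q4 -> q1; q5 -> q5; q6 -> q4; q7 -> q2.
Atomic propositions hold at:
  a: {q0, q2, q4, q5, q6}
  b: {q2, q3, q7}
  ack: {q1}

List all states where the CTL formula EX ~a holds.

Sat(~a) = {q1, q3, q7}
Sat(EX ~a) = {s : some successor in {q1, q3, q7}} = {q1, q3, q4}

{q1, q3, q4}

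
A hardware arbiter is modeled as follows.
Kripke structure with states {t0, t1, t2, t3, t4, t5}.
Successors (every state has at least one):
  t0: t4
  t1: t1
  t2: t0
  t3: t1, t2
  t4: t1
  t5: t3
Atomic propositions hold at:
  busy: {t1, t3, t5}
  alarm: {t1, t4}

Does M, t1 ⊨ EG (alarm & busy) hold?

Yes

Sat(alarm & busy) = {t1}
EG (alarm & busy): greatest fixpoint, start Z0 = {t1}, keep only states in Sat with some successor in Z. Already a fixed point.
Sat(EG (alarm & busy)) = {t1}
t1 ∈ Sat(EG (alarm & busy)) = {t1}, so the formula holds at t1.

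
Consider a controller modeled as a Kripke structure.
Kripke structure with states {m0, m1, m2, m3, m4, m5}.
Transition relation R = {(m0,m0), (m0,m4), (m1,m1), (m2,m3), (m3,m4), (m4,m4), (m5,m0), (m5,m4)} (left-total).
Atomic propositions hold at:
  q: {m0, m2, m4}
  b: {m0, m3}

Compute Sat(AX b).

{m2}

Sat(AX b) = {s : every successor in {m0, m3}} = {m2}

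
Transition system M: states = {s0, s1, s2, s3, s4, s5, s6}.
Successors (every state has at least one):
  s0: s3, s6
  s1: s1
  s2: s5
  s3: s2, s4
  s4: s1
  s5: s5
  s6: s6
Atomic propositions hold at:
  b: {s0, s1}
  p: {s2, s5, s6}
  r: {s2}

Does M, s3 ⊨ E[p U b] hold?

No

E[p U b]: least fixpoint, start Z0 = Sat(b) = {s0, s1}, add states in Sat(p) with some successor in Z. Already a fixed point.
Sat(E[p U b]) = {s0, s1}
s3 ∉ Sat(E[p U b]) = {s0, s1}, so the formula does not hold at s3.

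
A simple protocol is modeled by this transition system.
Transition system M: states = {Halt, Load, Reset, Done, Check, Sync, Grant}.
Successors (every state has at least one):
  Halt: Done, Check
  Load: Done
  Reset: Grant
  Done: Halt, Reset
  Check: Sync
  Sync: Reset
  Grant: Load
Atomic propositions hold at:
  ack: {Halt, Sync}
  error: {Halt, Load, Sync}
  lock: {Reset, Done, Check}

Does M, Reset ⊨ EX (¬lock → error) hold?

Sat(¬lock) = {Halt, Load, Sync, Grant}
Sat(¬lock → error) = {Halt, Load, Reset, Done, Check, Sync}
Sat(EX (¬lock → error)) = {s : some successor in {Halt, Load, Reset, Done, Check, Sync}} = {Halt, Load, Done, Check, Sync, Grant}
Reset ∉ Sat(EX (¬lock → error)) = {Halt, Load, Done, Check, Sync, Grant}, so the formula does not hold at Reset.

No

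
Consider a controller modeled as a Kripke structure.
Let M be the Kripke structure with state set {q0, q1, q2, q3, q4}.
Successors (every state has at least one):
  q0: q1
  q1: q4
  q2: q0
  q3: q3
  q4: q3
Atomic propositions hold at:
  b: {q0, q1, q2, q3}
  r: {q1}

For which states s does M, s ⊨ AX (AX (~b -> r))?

{q1, q2, q3, q4}

Sat(~b) = {q4}
Sat(~b -> r) = {q0, q1, q2, q3}
Sat(AX (~b -> r)) = {s : every successor in {q0, q1, q2, q3}} = {q0, q2, q3, q4}
Sat(AX (AX (~b -> r))) = {s : every successor in {q0, q2, q3, q4}} = {q1, q2, q3, q4}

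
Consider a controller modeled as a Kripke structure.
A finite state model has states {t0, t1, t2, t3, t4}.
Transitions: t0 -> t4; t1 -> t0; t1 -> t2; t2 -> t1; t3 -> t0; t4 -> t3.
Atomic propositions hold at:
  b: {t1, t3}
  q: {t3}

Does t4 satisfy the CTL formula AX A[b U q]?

A[b U q]: least fixpoint, start Z0 = Sat(q) = {t3}, add states in Sat(b) with every successor in Z. Already a fixed point.
Sat(A[b U q]) = {t3}
Sat(AX A[b U q]) = {s : every successor in {t3}} = {t4}
t4 ∈ Sat(AX A[b U q]) = {t4}, so the formula holds at t4.

Yes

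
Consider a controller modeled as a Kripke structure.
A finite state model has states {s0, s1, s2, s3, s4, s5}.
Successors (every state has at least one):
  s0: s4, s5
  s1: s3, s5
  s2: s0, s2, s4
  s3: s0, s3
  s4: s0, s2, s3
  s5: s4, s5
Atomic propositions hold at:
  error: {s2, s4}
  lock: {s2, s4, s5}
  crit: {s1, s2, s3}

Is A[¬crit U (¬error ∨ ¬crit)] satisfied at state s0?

Yes

Sat(¬crit) = {s0, s4, s5}
Sat(¬error) = {s0, s1, s3, s5}
Sat(¬error ∨ ¬crit) = {s0, s1, s3, s4, s5}
A[¬crit U (¬error ∨ ¬crit)]: least fixpoint, start Z0 = Sat((¬error ∨ ¬crit)) = {s0, s1, s3, s4, s5}, add states in Sat(¬crit) with every successor in Z. Already a fixed point.
Sat(A[¬crit U (¬error ∨ ¬crit)]) = {s0, s1, s3, s4, s5}
s0 ∈ Sat(A[¬crit U (¬error ∨ ¬crit)]) = {s0, s1, s3, s4, s5}, so the formula holds at s0.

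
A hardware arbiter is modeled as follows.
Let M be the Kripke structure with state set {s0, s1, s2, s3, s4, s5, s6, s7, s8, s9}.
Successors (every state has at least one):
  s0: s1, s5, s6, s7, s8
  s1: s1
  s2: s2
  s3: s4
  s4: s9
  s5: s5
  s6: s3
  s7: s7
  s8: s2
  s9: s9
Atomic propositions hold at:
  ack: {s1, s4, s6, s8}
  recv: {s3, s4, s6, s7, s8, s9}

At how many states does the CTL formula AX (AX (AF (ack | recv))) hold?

Sat(ack | recv) = {s1, s3, s4, s6, s7, s8, s9}
AF (ack | recv): least fixpoint, start Z0 = {s1, s3, s4, s6, s7, s8, s9}, add states with every successor in Z. Already a fixed point.
Sat(AF (ack | recv)) = {s1, s3, s4, s6, s7, s8, s9}
Sat(AX (AF (ack | recv))) = {s : every successor in {s1, s3, s4, s6, s7, s8, s9}} = {s1, s3, s4, s6, s7, s9}
Sat(AX (AX (AF (ack | recv)))) = {s : every successor in {s1, s3, s4, s6, s7, s9}} = {s1, s3, s4, s6, s7, s9}
|Sat(AX (AX (AF (ack | recv))))| = |{s1, s3, s4, s6, s7, s9}| = 6.

6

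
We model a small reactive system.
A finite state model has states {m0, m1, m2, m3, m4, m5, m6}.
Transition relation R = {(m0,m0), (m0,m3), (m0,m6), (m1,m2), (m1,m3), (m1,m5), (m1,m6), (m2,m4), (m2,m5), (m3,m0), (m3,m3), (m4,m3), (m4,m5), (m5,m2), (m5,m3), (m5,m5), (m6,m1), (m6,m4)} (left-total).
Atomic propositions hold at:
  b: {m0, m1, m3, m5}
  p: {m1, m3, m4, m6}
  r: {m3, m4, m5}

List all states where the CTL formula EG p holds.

EG p: greatest fixpoint, start Z0 = {m1, m3, m4, m6}, keep only states in Sat with some successor in Z. Already a fixed point.
Sat(EG p) = {m1, m3, m4, m6}

{m1, m3, m4, m6}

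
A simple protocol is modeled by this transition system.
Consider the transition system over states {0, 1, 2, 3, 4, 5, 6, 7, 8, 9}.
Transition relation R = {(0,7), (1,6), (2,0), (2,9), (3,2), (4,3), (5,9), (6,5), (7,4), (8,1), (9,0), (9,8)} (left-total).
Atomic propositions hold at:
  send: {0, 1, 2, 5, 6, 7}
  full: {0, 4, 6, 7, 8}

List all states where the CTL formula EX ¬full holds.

Sat(¬full) = {1, 2, 3, 5, 9}
Sat(EX ¬full) = {s : some successor in {1, 2, 3, 5, 9}} = {2, 3, 4, 5, 6, 8}

{2, 3, 4, 5, 6, 8}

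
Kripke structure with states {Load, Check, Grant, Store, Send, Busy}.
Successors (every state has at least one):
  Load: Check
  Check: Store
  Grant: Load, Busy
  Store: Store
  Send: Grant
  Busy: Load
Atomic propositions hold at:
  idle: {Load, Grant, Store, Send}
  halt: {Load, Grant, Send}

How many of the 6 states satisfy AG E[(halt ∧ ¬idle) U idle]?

1

Sat(¬idle) = {Check, Busy}
Sat(halt ∧ ¬idle) = ∅
E[(halt ∧ ¬idle) U idle]: least fixpoint, start Z0 = Sat(idle) = {Load, Grant, Store, Send}, add states in Sat(halt ∧ ¬idle) with some successor in Z. Already a fixed point.
Sat(E[(halt ∧ ¬idle) U idle]) = {Load, Grant, Store, Send}
AG E[(halt ∧ ¬idle) U idle]: greatest fixpoint, start Z0 = {Load, Grant, Store, Send}, keep only states in Sat with every successor in Z. Z1 = {Store, Send}; Z2 = {Store}; fixed.
Sat(AG E[(halt ∧ ¬idle) U idle]) = {Store}
|Sat(AG E[(halt ∧ ¬idle) U idle])| = |{Store}| = 1.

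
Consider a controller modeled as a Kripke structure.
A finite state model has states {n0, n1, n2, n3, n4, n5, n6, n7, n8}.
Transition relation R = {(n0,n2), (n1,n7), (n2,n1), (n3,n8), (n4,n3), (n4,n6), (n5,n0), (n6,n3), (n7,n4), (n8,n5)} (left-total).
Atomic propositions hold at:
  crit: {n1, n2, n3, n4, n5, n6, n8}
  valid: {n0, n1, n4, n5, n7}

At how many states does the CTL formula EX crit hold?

7

Sat(EX crit) = {s : some successor in {n1, n2, n3, n4, n5, n6, n8}} = {n0, n2, n3, n4, n6, n7, n8}
|Sat(EX crit)| = |{n0, n2, n3, n4, n6, n7, n8}| = 7.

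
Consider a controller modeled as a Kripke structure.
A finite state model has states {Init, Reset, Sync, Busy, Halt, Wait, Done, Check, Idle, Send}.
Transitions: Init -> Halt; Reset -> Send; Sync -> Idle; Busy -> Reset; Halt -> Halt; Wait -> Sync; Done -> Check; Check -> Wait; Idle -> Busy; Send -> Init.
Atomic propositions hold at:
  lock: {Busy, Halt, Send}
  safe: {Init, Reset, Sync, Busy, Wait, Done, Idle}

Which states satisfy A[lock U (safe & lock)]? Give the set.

Sat(safe & lock) = {Busy}
A[lock U (safe & lock)]: least fixpoint, start Z0 = Sat((safe & lock)) = {Busy}, add states in Sat(lock) with every successor in Z. Already a fixed point.
Sat(A[lock U (safe & lock)]) = {Busy}

{Busy}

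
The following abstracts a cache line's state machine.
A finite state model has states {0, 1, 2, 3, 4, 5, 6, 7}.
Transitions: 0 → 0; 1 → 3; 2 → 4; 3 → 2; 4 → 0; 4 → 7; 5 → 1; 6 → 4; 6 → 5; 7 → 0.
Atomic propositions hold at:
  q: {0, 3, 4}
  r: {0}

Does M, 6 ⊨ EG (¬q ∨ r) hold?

No

Sat(¬q) = {1, 2, 5, 6, 7}
Sat(¬q ∨ r) = {0, 1, 2, 5, 6, 7}
EG (¬q ∨ r): greatest fixpoint, start Z0 = {0, 1, 2, 5, 6, 7}, keep only states in Sat with some successor in Z. Z1 = {0, 5, 6, 7}; Z2 = {0, 6, 7}; Z3 = {0, 7}; fixed.
Sat(EG (¬q ∨ r)) = {0, 7}
6 ∉ Sat(EG (¬q ∨ r)) = {0, 7}, so the formula does not hold at 6.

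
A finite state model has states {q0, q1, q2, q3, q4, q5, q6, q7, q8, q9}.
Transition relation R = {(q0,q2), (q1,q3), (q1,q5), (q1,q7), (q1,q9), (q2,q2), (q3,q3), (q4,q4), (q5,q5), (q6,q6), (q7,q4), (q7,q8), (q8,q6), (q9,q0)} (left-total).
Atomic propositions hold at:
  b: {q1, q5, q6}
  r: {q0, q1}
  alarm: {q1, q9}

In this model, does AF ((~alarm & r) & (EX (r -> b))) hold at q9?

Yes

Sat(~alarm) = {q0, q2, q3, q4, q5, q6, q7, q8}
Sat(~alarm & r) = {q0}
Sat(r -> b) = {q1, q2, q3, q4, q5, q6, q7, q8, q9}
Sat(EX (r -> b)) = {s : some successor in {q1, q2, q3, q4, q5, q6, q7, q8, q9}} = {q0, q1, q2, q3, q4, q5, q6, q7, q8}
Sat((~alarm & r) & (EX (r -> b))) = {q0}
AF ((~alarm & r) & (EX (r -> b))): least fixpoint, start Z0 = {q0}, add states with every successor in Z. Z1 = {q0, q9}; fixed.
Sat(AF ((~alarm & r) & (EX (r -> b)))) = {q0, q9}
q9 ∈ Sat(AF ((~alarm & r) & (EX (r -> b)))) = {q0, q9}, so the formula holds at q9.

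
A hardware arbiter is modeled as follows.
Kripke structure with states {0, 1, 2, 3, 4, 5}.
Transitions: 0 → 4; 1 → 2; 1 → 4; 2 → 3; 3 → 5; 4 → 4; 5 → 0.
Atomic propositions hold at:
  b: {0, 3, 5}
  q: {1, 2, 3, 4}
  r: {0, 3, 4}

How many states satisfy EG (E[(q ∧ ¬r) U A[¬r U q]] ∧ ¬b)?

Sat(¬r) = {1, 2, 5}
Sat(q ∧ ¬r) = {1, 2}
A[¬r U q]: least fixpoint, start Z0 = Sat(q) = {1, 2, 3, 4}, add states in Sat(¬r) with every successor in Z. Already a fixed point.
Sat(A[¬r U q]) = {1, 2, 3, 4}
E[(q ∧ ¬r) U A[¬r U q]]: least fixpoint, start Z0 = Sat(A[¬r U q]) = {1, 2, 3, 4}, add states in Sat(q ∧ ¬r) with some successor in Z. Already a fixed point.
Sat(E[(q ∧ ¬r) U A[¬r U q]]) = {1, 2, 3, 4}
Sat(¬b) = {1, 2, 4}
Sat(E[(q ∧ ¬r) U A[¬r U q]] ∧ ¬b) = {1, 2, 4}
EG (E[(q ∧ ¬r) U A[¬r U q]] ∧ ¬b): greatest fixpoint, start Z0 = {1, 2, 4}, keep only states in Sat with some successor in Z. Z1 = {1, 4}; fixed.
Sat(EG (E[(q ∧ ¬r) U A[¬r U q]] ∧ ¬b)) = {1, 4}
|Sat(EG (E[(q ∧ ¬r) U A[¬r U q]] ∧ ¬b))| = |{1, 4}| = 2.

2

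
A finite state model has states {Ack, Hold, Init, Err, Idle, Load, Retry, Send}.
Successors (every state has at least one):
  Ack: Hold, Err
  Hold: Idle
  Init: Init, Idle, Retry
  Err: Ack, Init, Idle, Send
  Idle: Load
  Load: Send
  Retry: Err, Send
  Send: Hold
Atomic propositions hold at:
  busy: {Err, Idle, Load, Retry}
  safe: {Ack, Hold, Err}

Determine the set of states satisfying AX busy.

{Hold, Idle}

Sat(AX busy) = {s : every successor in {Err, Idle, Load, Retry}} = {Hold, Idle}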